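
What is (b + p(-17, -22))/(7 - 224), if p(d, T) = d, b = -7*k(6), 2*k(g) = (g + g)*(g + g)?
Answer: 521/217 ≈ 2.4009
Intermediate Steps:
k(g) = 2*g² (k(g) = ((g + g)*(g + g))/2 = ((2*g)*(2*g))/2 = (4*g²)/2 = 2*g²)
b = -504 (b = -14*6² = -14*36 = -7*72 = -504)
(b + p(-17, -22))/(7 - 224) = (-504 - 17)/(7 - 224) = -521/(-217) = -521*(-1/217) = 521/217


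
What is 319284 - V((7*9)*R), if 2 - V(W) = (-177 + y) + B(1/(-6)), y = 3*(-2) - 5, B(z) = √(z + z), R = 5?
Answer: 319094 + I*√3/3 ≈ 3.1909e+5 + 0.57735*I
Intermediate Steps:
B(z) = √2*√z (B(z) = √(2*z) = √2*√z)
y = -11 (y = -6 - 5 = -11)
V(W) = 190 - I*√3/3 (V(W) = 2 - ((-177 - 11) + √2*√(1/(-6))) = 2 - (-188 + √2*√(-⅙)) = 2 - (-188 + √2*(I*√6/6)) = 2 - (-188 + I*√3/3) = 2 + (188 - I*√3/3) = 190 - I*√3/3)
319284 - V((7*9)*R) = 319284 - (190 - I*√3/3) = 319284 + (-190 + I*√3/3) = 319094 + I*√3/3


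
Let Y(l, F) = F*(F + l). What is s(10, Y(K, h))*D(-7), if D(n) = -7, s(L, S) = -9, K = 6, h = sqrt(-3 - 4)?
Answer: 63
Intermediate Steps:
h = I*sqrt(7) (h = sqrt(-7) = I*sqrt(7) ≈ 2.6458*I)
s(10, Y(K, h))*D(-7) = -9*(-7) = 63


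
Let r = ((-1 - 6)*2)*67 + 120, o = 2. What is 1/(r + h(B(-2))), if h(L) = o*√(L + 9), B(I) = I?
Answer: -409/334548 - √7/334548 ≈ -0.0012305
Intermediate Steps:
r = -818 (r = -7*2*67 + 120 = -14*67 + 120 = -938 + 120 = -818)
h(L) = 2*√(9 + L) (h(L) = 2*√(L + 9) = 2*√(9 + L))
1/(r + h(B(-2))) = 1/(-818 + 2*√(9 - 2)) = 1/(-818 + 2*√7)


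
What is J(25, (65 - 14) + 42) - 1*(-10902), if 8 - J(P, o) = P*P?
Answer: 10285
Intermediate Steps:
J(P, o) = 8 - P² (J(P, o) = 8 - P*P = 8 - P²)
J(25, (65 - 14) + 42) - 1*(-10902) = (8 - 1*25²) - 1*(-10902) = (8 - 1*625) + 10902 = (8 - 625) + 10902 = -617 + 10902 = 10285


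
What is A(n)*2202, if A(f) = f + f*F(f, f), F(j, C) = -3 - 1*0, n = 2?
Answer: -8808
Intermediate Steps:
F(j, C) = -3 (F(j, C) = -3 + 0 = -3)
A(f) = -2*f (A(f) = f + f*(-3) = f - 3*f = -2*f)
A(n)*2202 = -2*2*2202 = -4*2202 = -8808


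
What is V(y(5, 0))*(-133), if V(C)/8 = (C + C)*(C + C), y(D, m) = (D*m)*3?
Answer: 0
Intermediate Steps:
y(D, m) = 3*D*m
V(C) = 32*C² (V(C) = 8*((C + C)*(C + C)) = 8*((2*C)*(2*C)) = 8*(4*C²) = 32*C²)
V(y(5, 0))*(-133) = (32*(3*5*0)²)*(-133) = (32*0²)*(-133) = (32*0)*(-133) = 0*(-133) = 0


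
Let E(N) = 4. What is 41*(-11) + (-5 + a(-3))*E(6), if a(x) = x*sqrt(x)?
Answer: -471 - 12*I*sqrt(3) ≈ -471.0 - 20.785*I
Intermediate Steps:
a(x) = x**(3/2)
41*(-11) + (-5 + a(-3))*E(6) = 41*(-11) + (-5 + (-3)**(3/2))*4 = -451 + (-5 - 3*I*sqrt(3))*4 = -451 + (-20 - 12*I*sqrt(3)) = -471 - 12*I*sqrt(3)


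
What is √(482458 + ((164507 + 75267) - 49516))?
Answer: 2*√168179 ≈ 820.19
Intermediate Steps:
√(482458 + ((164507 + 75267) - 49516)) = √(482458 + (239774 - 49516)) = √(482458 + 190258) = √672716 = 2*√168179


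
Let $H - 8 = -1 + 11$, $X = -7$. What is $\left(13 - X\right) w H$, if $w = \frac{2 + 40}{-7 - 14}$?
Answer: $-720$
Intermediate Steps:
$w = -2$ ($w = \frac{42}{-21} = 42 \left(- \frac{1}{21}\right) = -2$)
$H = 18$ ($H = 8 + \left(-1 + 11\right) = 8 + 10 = 18$)
$\left(13 - X\right) w H = \left(13 - -7\right) \left(-2\right) 18 = \left(13 + 7\right) \left(-2\right) 18 = 20 \left(-2\right) 18 = \left(-40\right) 18 = -720$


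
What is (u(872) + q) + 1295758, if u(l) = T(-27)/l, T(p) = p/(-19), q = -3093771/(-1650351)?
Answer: 11809994069788783/9114338456 ≈ 1.2958e+6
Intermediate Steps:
q = 1031257/550117 (q = -3093771*(-1/1650351) = 1031257/550117 ≈ 1.8746)
T(p) = -p/19 (T(p) = p*(-1/19) = -p/19)
u(l) = 27/(19*l) (u(l) = (-1/19*(-27))/l = 27/(19*l))
(u(872) + q) + 1295758 = ((27/19)/872 + 1031257/550117) + 1295758 = ((27/19)*(1/872) + 1031257/550117) + 1295758 = (27/16568 + 1031257/550117) + 1295758 = 17100719135/9114338456 + 1295758 = 11809994069788783/9114338456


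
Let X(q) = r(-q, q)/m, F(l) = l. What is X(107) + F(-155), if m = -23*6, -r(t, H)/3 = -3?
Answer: -7133/46 ≈ -155.07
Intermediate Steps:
r(t, H) = 9 (r(t, H) = -3*(-3) = 9)
m = -138
X(q) = -3/46 (X(q) = 9/(-138) = 9*(-1/138) = -3/46)
X(107) + F(-155) = -3/46 - 155 = -7133/46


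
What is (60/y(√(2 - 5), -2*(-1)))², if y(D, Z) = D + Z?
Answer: 3600/(2 + I*√3)² ≈ 73.469 - 509.01*I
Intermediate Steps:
(60/y(√(2 - 5), -2*(-1)))² = (60/(√(2 - 5) - 2*(-1)))² = (60/(√(-3) + 2))² = (60/(I*√3 + 2))² = (60/(2 + I*√3))² = 3600/(2 + I*√3)²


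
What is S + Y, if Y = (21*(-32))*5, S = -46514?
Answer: -49874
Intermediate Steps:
Y = -3360 (Y = -672*5 = -3360)
S + Y = -46514 - 3360 = -49874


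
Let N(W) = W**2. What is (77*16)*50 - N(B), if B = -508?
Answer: -196464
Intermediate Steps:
(77*16)*50 - N(B) = (77*16)*50 - 1*(-508)**2 = 1232*50 - 1*258064 = 61600 - 258064 = -196464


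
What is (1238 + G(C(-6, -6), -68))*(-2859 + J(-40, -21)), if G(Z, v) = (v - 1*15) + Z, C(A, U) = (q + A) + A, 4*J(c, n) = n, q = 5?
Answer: -3288159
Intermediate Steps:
J(c, n) = n/4
C(A, U) = 5 + 2*A (C(A, U) = (5 + A) + A = 5 + 2*A)
G(Z, v) = -15 + Z + v (G(Z, v) = (v - 15) + Z = (-15 + v) + Z = -15 + Z + v)
(1238 + G(C(-6, -6), -68))*(-2859 + J(-40, -21)) = (1238 + (-15 + (5 + 2*(-6)) - 68))*(-2859 + (¼)*(-21)) = (1238 + (-15 + (5 - 12) - 68))*(-2859 - 21/4) = (1238 + (-15 - 7 - 68))*(-11457/4) = (1238 - 90)*(-11457/4) = 1148*(-11457/4) = -3288159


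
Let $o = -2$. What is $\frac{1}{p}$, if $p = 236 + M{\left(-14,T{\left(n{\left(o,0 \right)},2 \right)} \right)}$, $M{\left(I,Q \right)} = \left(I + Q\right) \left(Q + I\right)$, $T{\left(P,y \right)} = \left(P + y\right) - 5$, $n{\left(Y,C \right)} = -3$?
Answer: $\frac{1}{636} \approx 0.0015723$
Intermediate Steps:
$T{\left(P,y \right)} = -5 + P + y$
$M{\left(I,Q \right)} = \left(I + Q\right)^{2}$ ($M{\left(I,Q \right)} = \left(I + Q\right) \left(I + Q\right) = \left(I + Q\right)^{2}$)
$p = 636$ ($p = 236 + \left(-14 - 6\right)^{2} = 236 + \left(-20\right)^{2} = 236 + 400 = 636$)
$\frac{1}{p} = \frac{1}{636}$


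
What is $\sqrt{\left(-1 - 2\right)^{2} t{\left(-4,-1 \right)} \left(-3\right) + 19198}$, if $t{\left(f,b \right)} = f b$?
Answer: $\sqrt{19090} \approx 138.17$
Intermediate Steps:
$t{\left(f,b \right)} = b f$
$\sqrt{\left(-1 - 2\right)^{2} t{\left(-4,-1 \right)} \left(-3\right) + 19198} = \sqrt{\left(-1 - 2\right)^{2} \left(\left(-1\right) \left(-4\right)\right) \left(-3\right) + 19198} = \sqrt{\left(-3\right)^{2} \cdot 4 \left(-3\right) + 19198} = \sqrt{9 \cdot 4 \left(-3\right) + 19198} = \sqrt{36 \left(-3\right) + 19198} = \sqrt{-108 + 19198} = \sqrt{19090}$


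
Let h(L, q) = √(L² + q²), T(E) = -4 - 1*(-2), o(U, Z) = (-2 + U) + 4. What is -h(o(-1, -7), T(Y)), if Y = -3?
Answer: -√5 ≈ -2.2361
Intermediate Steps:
o(U, Z) = 2 + U
T(E) = -2 (T(E) = -4 + 2 = -2)
-h(o(-1, -7), T(Y)) = -√((2 - 1)² + (-2)²) = -√(1² + 4) = -√(1 + 4) = -√5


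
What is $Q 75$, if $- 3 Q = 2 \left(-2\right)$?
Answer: $100$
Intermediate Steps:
$Q = \frac{4}{3}$ ($Q = - \frac{2 \left(-2\right)}{3} = \left(- \frac{1}{3}\right) \left(-4\right) = \frac{4}{3} \approx 1.3333$)
$Q 75 = \frac{4}{3} \cdot 75 = 100$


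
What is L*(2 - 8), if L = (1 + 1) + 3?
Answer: -30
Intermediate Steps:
L = 5 (L = 2 + 3 = 5)
L*(2 - 8) = 5*(2 - 8) = 5*(-6) = -30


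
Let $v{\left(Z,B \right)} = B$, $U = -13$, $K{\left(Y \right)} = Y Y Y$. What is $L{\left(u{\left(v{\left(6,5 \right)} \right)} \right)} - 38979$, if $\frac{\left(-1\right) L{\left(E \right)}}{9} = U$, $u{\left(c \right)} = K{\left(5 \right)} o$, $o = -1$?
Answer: $-38862$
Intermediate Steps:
$K{\left(Y \right)} = Y^{3}$ ($K{\left(Y \right)} = Y^{2} Y = Y^{3}$)
$u{\left(c \right)} = -125$ ($u{\left(c \right)} = 5^{3} \left(-1\right) = 125 \left(-1\right) = -125$)
$L{\left(E \right)} = 117$ ($L{\left(E \right)} = \left(-9\right) \left(-13\right) = 117$)
$L{\left(u{\left(v{\left(6,5 \right)} \right)} \right)} - 38979 = 117 - 38979 = -38862$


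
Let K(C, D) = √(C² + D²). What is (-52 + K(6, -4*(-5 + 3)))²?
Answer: 1764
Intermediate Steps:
(-52 + K(6, -4*(-5 + 3)))² = (-52 + √(6² + (-4*(-5 + 3))²))² = (-52 + √(36 + (-4*(-2))²))² = (-52 + √(36 + 8²))² = (-52 + √(36 + 64))² = (-52 + √100)² = (-52 + 10)² = (-42)² = 1764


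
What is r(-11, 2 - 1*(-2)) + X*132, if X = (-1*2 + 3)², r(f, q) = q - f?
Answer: 147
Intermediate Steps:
X = 1 (X = (-2 + 3)² = 1² = 1)
r(-11, 2 - 1*(-2)) + X*132 = ((2 - 1*(-2)) - 1*(-11)) + 1*132 = ((2 + 2) + 11) + 132 = (4 + 11) + 132 = 15 + 132 = 147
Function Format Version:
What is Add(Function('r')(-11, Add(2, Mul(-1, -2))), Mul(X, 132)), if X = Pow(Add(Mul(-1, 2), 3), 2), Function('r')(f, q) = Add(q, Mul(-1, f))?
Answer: 147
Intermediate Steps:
X = 1 (X = Pow(Add(-2, 3), 2) = Pow(1, 2) = 1)
Add(Function('r')(-11, Add(2, Mul(-1, -2))), Mul(X, 132)) = Add(Add(Add(2, Mul(-1, -2)), Mul(-1, -11)), Mul(1, 132)) = Add(Add(Add(2, 2), 11), 132) = Add(Add(4, 11), 132) = Add(15, 132) = 147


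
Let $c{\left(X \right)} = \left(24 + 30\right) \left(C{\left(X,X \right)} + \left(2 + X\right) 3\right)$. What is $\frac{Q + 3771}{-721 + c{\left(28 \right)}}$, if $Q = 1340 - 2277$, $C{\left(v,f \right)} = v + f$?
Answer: $\frac{218}{551} \approx 0.39564$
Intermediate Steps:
$C{\left(v,f \right)} = f + v$
$c{\left(X \right)} = 324 + 270 X$ ($c{\left(X \right)} = \left(24 + 30\right) \left(\left(X + X\right) + \left(2 + X\right) 3\right) = 54 \left(2 X + \left(6 + 3 X\right)\right) = 54 \left(6 + 5 X\right) = 324 + 270 X$)
$Q = -937$
$\frac{Q + 3771}{-721 + c{\left(28 \right)}} = \frac{-937 + 3771}{-721 + \left(324 + 270 \cdot 28\right)} = \frac{2834}{-721 + \left(324 + 7560\right)} = \frac{2834}{-721 + 7884} = \frac{2834}{7163} = 2834 \cdot \frac{1}{7163} = \frac{218}{551}$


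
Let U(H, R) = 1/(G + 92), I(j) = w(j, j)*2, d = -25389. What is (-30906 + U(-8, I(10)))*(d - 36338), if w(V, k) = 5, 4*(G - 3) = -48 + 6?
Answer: 322407034424/169 ≈ 1.9077e+9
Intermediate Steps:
G = -15/2 (G = 3 + (-48 + 6)/4 = 3 + (¼)*(-42) = 3 - 21/2 = -15/2 ≈ -7.5000)
I(j) = 10 (I(j) = 5*2 = 10)
U(H, R) = 2/169 (U(H, R) = 1/(-15/2 + 92) = 1/(169/2) = 2/169)
(-30906 + U(-8, I(10)))*(d - 36338) = (-30906 + 2/169)*(-25389 - 36338) = -5223112/169*(-61727) = 322407034424/169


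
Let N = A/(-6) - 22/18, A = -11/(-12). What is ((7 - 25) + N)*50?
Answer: -3875/4 ≈ -968.75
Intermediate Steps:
A = 11/12 (A = -11*(-1/12) = 11/12 ≈ 0.91667)
N = -11/8 (N = (11/12)/(-6) - 22/18 = (11/12)*(-1/6) - 22*1/18 = -11/72 - 11/9 = -11/8 ≈ -1.3750)
((7 - 25) + N)*50 = ((7 - 25) - 11/8)*50 = (-18 - 11/8)*50 = -155/8*50 = -3875/4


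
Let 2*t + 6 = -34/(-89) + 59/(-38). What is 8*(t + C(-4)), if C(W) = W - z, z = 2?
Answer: -129670/1691 ≈ -76.682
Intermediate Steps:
C(W) = -2 + W (C(W) = W - 1*2 = W - 2 = -2 + W)
t = -24251/6764 (t = -3 + (-34/(-89) + 59/(-38))/2 = -3 + (-34*(-1/89) + 59*(-1/38))/2 = -3 + (34/89 - 59/38)/2 = -3 + (½)*(-3959/3382) = -3 - 3959/6764 = -24251/6764 ≈ -3.5853)
8*(t + C(-4)) = 8*(-24251/6764 + (-2 - 4)) = 8*(-24251/6764 - 6) = 8*(-64835/6764) = -129670/1691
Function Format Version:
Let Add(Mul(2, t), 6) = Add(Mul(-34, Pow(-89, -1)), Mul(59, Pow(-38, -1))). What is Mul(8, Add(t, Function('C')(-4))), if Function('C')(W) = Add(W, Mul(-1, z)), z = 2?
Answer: Rational(-129670, 1691) ≈ -76.682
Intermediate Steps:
Function('C')(W) = Add(-2, W) (Function('C')(W) = Add(W, Mul(-1, 2)) = Add(W, -2) = Add(-2, W))
t = Rational(-24251, 6764) (t = Add(-3, Mul(Rational(1, 2), Add(Mul(-34, Pow(-89, -1)), Mul(59, Pow(-38, -1))))) = Add(-3, Mul(Rational(1, 2), Add(Mul(-34, Rational(-1, 89)), Mul(59, Rational(-1, 38))))) = Add(-3, Mul(Rational(1, 2), Add(Rational(34, 89), Rational(-59, 38)))) = Add(-3, Mul(Rational(1, 2), Rational(-3959, 3382))) = Add(-3, Rational(-3959, 6764)) = Rational(-24251, 6764) ≈ -3.5853)
Mul(8, Add(t, Function('C')(-4))) = Mul(8, Add(Rational(-24251, 6764), Add(-2, -4))) = Mul(8, Add(Rational(-24251, 6764), -6)) = Mul(8, Rational(-64835, 6764)) = Rational(-129670, 1691)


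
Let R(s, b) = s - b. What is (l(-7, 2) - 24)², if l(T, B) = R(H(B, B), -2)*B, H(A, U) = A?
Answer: 256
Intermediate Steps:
l(T, B) = B*(2 + B) (l(T, B) = (B - 1*(-2))*B = (B + 2)*B = (2 + B)*B = B*(2 + B))
(l(-7, 2) - 24)² = (2*(2 + 2) - 24)² = (2*4 - 24)² = (8 - 24)² = (-16)² = 256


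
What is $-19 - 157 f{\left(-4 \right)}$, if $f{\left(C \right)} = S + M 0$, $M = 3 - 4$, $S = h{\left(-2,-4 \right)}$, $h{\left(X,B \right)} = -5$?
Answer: $766$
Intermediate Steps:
$S = -5$
$M = -1$
$f{\left(C \right)} = -5$ ($f{\left(C \right)} = -5 - 0 = -5 + 0 = -5$)
$-19 - 157 f{\left(-4 \right)} = -19 - -785 = -19 + 785 = 766$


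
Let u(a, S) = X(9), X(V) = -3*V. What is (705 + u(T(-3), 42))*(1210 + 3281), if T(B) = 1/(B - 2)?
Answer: 3044898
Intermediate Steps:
T(B) = 1/(-2 + B)
u(a, S) = -27 (u(a, S) = -3*9 = -27)
(705 + u(T(-3), 42))*(1210 + 3281) = (705 - 27)*(1210 + 3281) = 678*4491 = 3044898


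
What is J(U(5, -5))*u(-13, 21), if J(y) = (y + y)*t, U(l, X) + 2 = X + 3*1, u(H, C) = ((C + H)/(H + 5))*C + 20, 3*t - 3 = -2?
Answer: 8/3 ≈ 2.6667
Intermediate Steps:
t = ⅓ (t = 1 + (⅓)*(-2) = 1 - ⅔ = ⅓ ≈ 0.33333)
u(H, C) = 20 + C*(C + H)/(5 + H) (u(H, C) = ((C + H)/(5 + H))*C + 20 = C*(C + H)/(5 + H) + 20 = 20 + C*(C + H)/(5 + H))
U(l, X) = 1 + X (U(l, X) = -2 + (X + 3*1) = -2 + (X + 3) = -2 + (3 + X) = 1 + X)
J(y) = 2*y/3 (J(y) = (y + y)*(⅓) = (2*y)*(⅓) = 2*y/3)
J(U(5, -5))*u(-13, 21) = (2*(1 - 5)/3)*((100 + 21² + 20*(-13) + 21*(-13))/(5 - 13)) = ((⅔)*(-4))*((100 + 441 - 260 - 273)/(-8)) = -(-1)*8/3 = -8/3*(-1) = 8/3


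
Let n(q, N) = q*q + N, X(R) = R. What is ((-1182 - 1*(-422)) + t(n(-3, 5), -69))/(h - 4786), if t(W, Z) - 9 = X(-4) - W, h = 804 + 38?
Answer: 769/3944 ≈ 0.19498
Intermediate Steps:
h = 842
n(q, N) = N + q² (n(q, N) = q² + N = N + q²)
t(W, Z) = 5 - W (t(W, Z) = 9 + (-4 - W) = 5 - W)
((-1182 - 1*(-422)) + t(n(-3, 5), -69))/(h - 4786) = ((-1182 - 1*(-422)) + (5 - (5 + (-3)²)))/(842 - 4786) = ((-1182 + 422) + (5 - (5 + 9)))/(-3944) = (-760 + (5 - 1*14))*(-1/3944) = (-760 + (5 - 14))*(-1/3944) = (-760 - 9)*(-1/3944) = -769*(-1/3944) = 769/3944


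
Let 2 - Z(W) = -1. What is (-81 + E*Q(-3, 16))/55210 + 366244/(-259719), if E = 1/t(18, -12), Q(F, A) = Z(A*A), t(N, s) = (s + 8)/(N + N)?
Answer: -10124190446/7169542995 ≈ -1.4121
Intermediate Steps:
Z(W) = 3 (Z(W) = 2 - 1*(-1) = 2 + 1 = 3)
t(N, s) = (8 + s)/(2*N) (t(N, s) = (8 + s)/((2*N)) = (8 + s)*(1/(2*N)) = (8 + s)/(2*N))
Q(F, A) = 3
E = -9 (E = 1/((½)*(8 - 12)/18) = 1/((½)*(1/18)*(-4)) = 1/(-⅑) = -9)
(-81 + E*Q(-3, 16))/55210 + 366244/(-259719) = (-81 - 9*3)/55210 + 366244/(-259719) = (-81 - 27)*(1/55210) + 366244*(-1/259719) = -108*1/55210 - 366244/259719 = -54/27605 - 366244/259719 = -10124190446/7169542995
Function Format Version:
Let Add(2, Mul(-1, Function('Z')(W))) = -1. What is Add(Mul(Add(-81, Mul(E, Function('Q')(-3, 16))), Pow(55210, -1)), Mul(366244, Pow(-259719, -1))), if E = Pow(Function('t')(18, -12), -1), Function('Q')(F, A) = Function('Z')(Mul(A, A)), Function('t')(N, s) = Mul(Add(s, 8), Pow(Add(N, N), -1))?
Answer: Rational(-10124190446, 7169542995) ≈ -1.4121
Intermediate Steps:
Function('Z')(W) = 3 (Function('Z')(W) = Add(2, Mul(-1, -1)) = Add(2, 1) = 3)
Function('t')(N, s) = Mul(Rational(1, 2), Pow(N, -1), Add(8, s)) (Function('t')(N, s) = Mul(Add(8, s), Pow(Mul(2, N), -1)) = Mul(Add(8, s), Mul(Rational(1, 2), Pow(N, -1))) = Mul(Rational(1, 2), Pow(N, -1), Add(8, s)))
Function('Q')(F, A) = 3
E = -9 (E = Pow(Mul(Rational(1, 2), Pow(18, -1), Add(8, -12)), -1) = Pow(Mul(Rational(1, 2), Rational(1, 18), -4), -1) = Pow(Rational(-1, 9), -1) = -9)
Add(Mul(Add(-81, Mul(E, Function('Q')(-3, 16))), Pow(55210, -1)), Mul(366244, Pow(-259719, -1))) = Add(Mul(Add(-81, Mul(-9, 3)), Pow(55210, -1)), Mul(366244, Pow(-259719, -1))) = Add(Mul(Add(-81, -27), Rational(1, 55210)), Mul(366244, Rational(-1, 259719))) = Add(Mul(-108, Rational(1, 55210)), Rational(-366244, 259719)) = Add(Rational(-54, 27605), Rational(-366244, 259719)) = Rational(-10124190446, 7169542995)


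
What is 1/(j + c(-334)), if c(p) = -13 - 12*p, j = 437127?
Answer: 1/441122 ≈ 2.2669e-6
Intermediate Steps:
1/(j + c(-334)) = 1/(437127 + (-13 - 12*(-334))) = 1/(437127 + (-13 + 4008)) = 1/(437127 + 3995) = 1/441122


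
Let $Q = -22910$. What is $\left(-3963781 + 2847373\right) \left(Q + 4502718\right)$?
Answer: $-5001293489664$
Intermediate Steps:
$\left(-3963781 + 2847373\right) \left(Q + 4502718\right) = \left(-3963781 + 2847373\right) \left(-22910 + 4502718\right) = \left(-1116408\right) 4479808 = -5001293489664$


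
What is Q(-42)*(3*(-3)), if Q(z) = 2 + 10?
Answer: -108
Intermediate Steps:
Q(z) = 12
Q(-42)*(3*(-3)) = 12*(3*(-3)) = 12*(-9) = -108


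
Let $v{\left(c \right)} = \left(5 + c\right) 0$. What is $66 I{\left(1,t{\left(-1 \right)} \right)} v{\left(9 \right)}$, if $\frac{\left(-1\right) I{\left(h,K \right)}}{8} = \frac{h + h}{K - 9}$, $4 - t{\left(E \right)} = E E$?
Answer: $0$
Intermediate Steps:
$v{\left(c \right)} = 0$
$t{\left(E \right)} = 4 - E^{2}$ ($t{\left(E \right)} = 4 - E E = 4 - E^{2}$)
$I{\left(h,K \right)} = - \frac{16 h}{-9 + K}$ ($I{\left(h,K \right)} = - 8 \frac{h + h}{K - 9} = - 8 \frac{2 h}{-9 + K} = - \frac{16 h}{-9 + K}$)
$66 I{\left(1,t{\left(-1 \right)} \right)} v{\left(9 \right)} = 66 \left(\left(-16\right) 1 \frac{1}{-9 + \left(4 - \left(-1\right)^{2}\right)}\right) 0 = 66 \left(\left(-16\right) 1 \frac{1}{-9 + \left(4 - 1\right)}\right) 0 = 66 \left(\left(-16\right) 1 \frac{1}{-9 + 3}\right) 0 = 66 \left(\left(-16\right) 1 \frac{1}{-6}\right) 0 = 66 \left(\left(-16\right) 1 \left(- \frac{1}{6}\right)\right) 0 = 66 \cdot \frac{8}{3} \cdot 0 = 176 \cdot 0 = 0$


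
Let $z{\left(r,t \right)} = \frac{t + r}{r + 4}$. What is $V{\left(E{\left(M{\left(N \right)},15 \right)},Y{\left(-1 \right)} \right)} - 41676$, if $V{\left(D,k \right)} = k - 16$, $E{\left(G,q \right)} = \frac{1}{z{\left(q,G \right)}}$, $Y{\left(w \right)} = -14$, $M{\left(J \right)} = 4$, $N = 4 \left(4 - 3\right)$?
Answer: $-41706$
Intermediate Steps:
$N = 4$ ($N = 4 \cdot 1 = 4$)
$z{\left(r,t \right)} = \frac{r + t}{4 + r}$
$E{\left(G,q \right)} = \frac{4 + q}{G + q}$ ($E{\left(G,q \right)} = \frac{1}{\frac{1}{4 + q} \left(q + G\right)} = \frac{1}{\frac{1}{4 + q} \left(G + q\right)} = \frac{4 + q}{G + q}$)
$V{\left(D,k \right)} = -16 + k$ ($V{\left(D,k \right)} = k - 16 = -16 + k$)
$V{\left(E{\left(M{\left(N \right)},15 \right)},Y{\left(-1 \right)} \right)} - 41676 = \left(-16 - 14\right) - 41676 = -30 - 41676 = -41706$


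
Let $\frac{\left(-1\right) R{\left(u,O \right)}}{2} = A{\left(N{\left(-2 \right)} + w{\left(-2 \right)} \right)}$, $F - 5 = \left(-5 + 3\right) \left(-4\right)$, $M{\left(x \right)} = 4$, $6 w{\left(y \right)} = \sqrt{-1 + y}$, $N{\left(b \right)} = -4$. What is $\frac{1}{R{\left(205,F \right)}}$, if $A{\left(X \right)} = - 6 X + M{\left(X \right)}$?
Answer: $- \frac{14}{787} - \frac{i \sqrt{3}}{1574} \approx -0.017789 - 0.0011004 i$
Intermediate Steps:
$w{\left(y \right)} = \frac{\sqrt{-1 + y}}{6}$
$A{\left(X \right)} = 4 - 6 X$ ($A{\left(X \right)} = - 6 X + 4 = 4 - 6 X$)
$F = 13$ ($F = 5 + \left(-5 + 3\right) \left(-4\right) = 5 - -8 = 5 + 8 = 13$)
$R{\left(u,O \right)} = -56 + 2 i \sqrt{3}$ ($R{\left(u,O \right)} = - 2 \left(4 - 6 \left(-4 + \frac{\sqrt{-1 - 2}}{6}\right)\right) = - 2 \left(4 - 6 \left(-4 + \frac{\sqrt{-3}}{6}\right)\right) = - 2 \left(4 - 6 \left(-4 + \frac{i \sqrt{3}}{6}\right)\right) = - 2 \left(4 + \left(24 - i \sqrt{3}\right)\right) = - 2 \left(28 - i \sqrt{3}\right) = -56 + 2 i \sqrt{3}$)
$\frac{1}{R{\left(205,F \right)}} = \frac{1}{-56 + 2 i \sqrt{3}}$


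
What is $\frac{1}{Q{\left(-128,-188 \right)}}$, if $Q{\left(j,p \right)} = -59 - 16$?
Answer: $- \frac{1}{75} \approx -0.013333$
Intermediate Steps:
$Q{\left(j,p \right)} = -75$
$\frac{1}{Q{\left(-128,-188 \right)}} = \frac{1}{-75} = - \frac{1}{75}$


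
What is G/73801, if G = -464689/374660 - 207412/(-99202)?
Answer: 2257921553/195925952888380 ≈ 1.1524e-5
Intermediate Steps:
G = 15805450871/18583510660 (G = -464689*1/374660 - 207412*(-1/99202) = -464689/374660 + 103706/49601 = 15805450871/18583510660 ≈ 0.85051)
G/73801 = (15805450871/18583510660)/73801 = (15805450871/18583510660)*(1/73801) = 2257921553/195925952888380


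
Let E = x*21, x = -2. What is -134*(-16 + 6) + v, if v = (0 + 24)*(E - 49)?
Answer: -844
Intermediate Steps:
E = -42 (E = -2*21 = -42)
v = -2184 (v = (0 + 24)*(-42 - 49) = 24*(-91) = -2184)
-134*(-16 + 6) + v = -134*(-16 + 6) - 2184 = -134*(-10) - 2184 = 1340 - 2184 = -844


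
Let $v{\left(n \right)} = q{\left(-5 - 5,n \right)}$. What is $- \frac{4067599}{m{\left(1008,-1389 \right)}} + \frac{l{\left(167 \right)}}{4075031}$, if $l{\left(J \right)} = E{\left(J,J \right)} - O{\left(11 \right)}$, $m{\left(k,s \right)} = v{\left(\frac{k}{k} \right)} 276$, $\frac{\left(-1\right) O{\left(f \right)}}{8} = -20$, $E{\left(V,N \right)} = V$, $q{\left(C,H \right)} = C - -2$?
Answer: $\frac{16575592036025}{8997668448} \approx 1842.2$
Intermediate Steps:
$q{\left(C,H \right)} = 2 + C$ ($q{\left(C,H \right)} = C + 2 = 2 + C$)
$O{\left(f \right)} = 160$ ($O{\left(f \right)} = \left(-8\right) \left(-20\right) = 160$)
$v{\left(n \right)} = -8$ ($v{\left(n \right)} = 2 - 10 = -8$)
$m{\left(k,s \right)} = -2208$ ($m{\left(k,s \right)} = \left(-8\right) 276 = -2208$)
$l{\left(J \right)} = -160 + J$ ($l{\left(J \right)} = J - 160 = -160 + J$)
$- \frac{4067599}{m{\left(1008,-1389 \right)}} + \frac{l{\left(167 \right)}}{4075031} = - \frac{4067599}{-2208} + \frac{-160 + 167}{4075031} = \left(-4067599\right) \left(- \frac{1}{2208}\right) + 7 \cdot \frac{1}{4075031} = \frac{4067599}{2208} + \frac{7}{4075031} = \frac{16575592036025}{8997668448}$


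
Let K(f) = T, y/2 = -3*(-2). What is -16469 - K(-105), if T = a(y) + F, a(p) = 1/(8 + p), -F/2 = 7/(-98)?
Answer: -2305687/140 ≈ -16469.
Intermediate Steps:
y = 12 (y = 2*(-3*(-2)) = 2*6 = 12)
F = 1/7 (F = -14/(-98) = -14*(-1)/98 = -2*(-1/14) = 1/7 ≈ 0.14286)
T = 27/140 (T = 1/(8 + 12) + 1/7 = 1/20 + 1/7 = 27/140 ≈ 0.19286)
K(f) = 27/140
-16469 - K(-105) = -16469 - 1*27/140 = -16469 - 27/140 = -2305687/140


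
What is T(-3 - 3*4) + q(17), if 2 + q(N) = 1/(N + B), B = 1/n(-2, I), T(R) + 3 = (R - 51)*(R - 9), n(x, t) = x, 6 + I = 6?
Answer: 52109/33 ≈ 1579.1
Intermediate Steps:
I = 0 (I = -6 + 6 = 0)
T(R) = -3 + (-51 + R)*(-9 + R) (T(R) = -3 + (R - 51)*(R - 9) = -3 + (-51 + R)*(-9 + R))
B = -1/2 (B = 1/(-2) = -1/2 ≈ -0.50000)
q(N) = -2 + 1/(-1/2 + N) (q(N) = -2 + 1/(N - 1/2) = -2 + 1/(-1/2 + N))
T(-3 - 3*4) + q(17) = (456 + (-3 - 3*4)**2 - 60*(-3 - 3*4)) + 4*(1 - 1*17)/(-1 + 2*17) = (456 + (-3 - 12)**2 - 60*(-3 - 12)) + 4*(1 - 17)/(-1 + 34) = (456 + (-15)**2 - 60*(-15)) + 4*(-16)/33 = (456 + 225 + 900) + 4*(1/33)*(-16) = 1581 - 64/33 = 52109/33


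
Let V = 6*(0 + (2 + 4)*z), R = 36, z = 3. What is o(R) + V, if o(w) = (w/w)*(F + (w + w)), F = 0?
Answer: 180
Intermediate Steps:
o(w) = 2*w (o(w) = (w/w)*(0 + (w + w)) = 1*(0 + 2*w) = 1*(2*w) = 2*w)
V = 108 (V = 6*(0 + (2 + 4)*3) = 6*(0 + 6*3) = 6*(0 + 18) = 6*18 = 108)
o(R) + V = 2*36 + 108 = 72 + 108 = 180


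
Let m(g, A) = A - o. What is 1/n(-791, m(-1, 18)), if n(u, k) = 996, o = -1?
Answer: 1/996 ≈ 0.0010040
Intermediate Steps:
m(g, A) = 1 + A (m(g, A) = A - 1*(-1) = A + 1 = 1 + A)
1/n(-791, m(-1, 18)) = 1/996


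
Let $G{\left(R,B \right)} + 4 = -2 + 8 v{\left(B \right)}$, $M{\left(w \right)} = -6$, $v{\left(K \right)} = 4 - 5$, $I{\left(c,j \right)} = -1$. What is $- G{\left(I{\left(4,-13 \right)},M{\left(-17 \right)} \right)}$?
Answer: $14$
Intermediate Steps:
$v{\left(K \right)} = -1$ ($v{\left(K \right)} = 4 - 5 = -1$)
$G{\left(R,B \right)} = -14$ ($G{\left(R,B \right)} = -4 + \left(-2 + 8 \left(-1\right)\right) = -4 - 10 = -14$)
$- G{\left(I{\left(4,-13 \right)},M{\left(-17 \right)} \right)} = \left(-1\right) \left(-14\right) = 14$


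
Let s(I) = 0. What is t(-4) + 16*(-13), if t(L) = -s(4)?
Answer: -208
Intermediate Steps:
t(L) = 0 (t(L) = -1*0 = 0)
t(-4) + 16*(-13) = 0 + 16*(-13) = 0 - 208 = -208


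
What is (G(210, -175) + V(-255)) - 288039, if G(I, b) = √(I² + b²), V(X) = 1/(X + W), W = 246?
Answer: -2592352/9 + 35*√61 ≈ -2.8777e+5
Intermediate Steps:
V(X) = 1/(246 + X) (V(X) = 1/(X + 246) = 1/(246 + X))
(G(210, -175) + V(-255)) - 288039 = (√(210² + (-175)²) + 1/(246 - 255)) - 288039 = (√(44100 + 30625) + 1/(-9)) - 288039 = (√74725 - ⅑) - 288039 = (35*√61 - ⅑) - 288039 = (-⅑ + 35*√61) - 288039 = -2592352/9 + 35*√61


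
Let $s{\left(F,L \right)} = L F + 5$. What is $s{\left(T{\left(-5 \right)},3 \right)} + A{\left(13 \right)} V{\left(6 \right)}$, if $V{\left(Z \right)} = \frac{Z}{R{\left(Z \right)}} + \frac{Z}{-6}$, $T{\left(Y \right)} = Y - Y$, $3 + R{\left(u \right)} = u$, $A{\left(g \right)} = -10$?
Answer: $-5$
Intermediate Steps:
$R{\left(u \right)} = -3 + u$
$T{\left(Y \right)} = 0$
$s{\left(F,L \right)} = 5 + F L$ ($s{\left(F,L \right)} = F L + 5 = 5 + F L$)
$V{\left(Z \right)} = - \frac{Z}{6} + \frac{Z}{-3 + Z}$ ($V{\left(Z \right)} = \frac{Z}{-3 + Z} + \frac{Z}{-6} = \frac{Z}{-3 + Z} + Z \left(- \frac{1}{6}\right) = \frac{Z}{-3 + Z} - \frac{Z}{6} = - \frac{Z}{6} + \frac{Z}{-3 + Z}$)
$s{\left(T{\left(-5 \right)},3 \right)} + A{\left(13 \right)} V{\left(6 \right)} = \left(5 + 0 \cdot 3\right) - 10 \cdot \frac{1}{6} \cdot 6 \frac{1}{-3 + 6} \left(9 - 6\right) = \left(5 + 0\right) - 10 \cdot \frac{1}{6} \cdot 6 \cdot \frac{1}{3} \left(9 - 6\right) = 5 - 10 \cdot \frac{1}{6} \cdot 6 \cdot \frac{1}{3} \cdot 3 = 5 - 10 = -5$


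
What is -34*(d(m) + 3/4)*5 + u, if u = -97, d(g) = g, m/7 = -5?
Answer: 11451/2 ≈ 5725.5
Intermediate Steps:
m = -35 (m = 7*(-5) = -35)
-34*(d(m) + 3/4)*5 + u = -34*(-35 + 3/4)*5 - 97 = -34*(-35 + 3*(¼))*5 - 97 = -34*(-35 + ¾)*5 - 97 = -(-2329)*5/2 - 97 = -34*(-685/4) - 97 = 11645/2 - 97 = 11451/2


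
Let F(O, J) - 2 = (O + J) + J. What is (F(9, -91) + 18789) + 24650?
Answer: 43268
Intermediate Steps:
F(O, J) = 2 + O + 2*J (F(O, J) = 2 + ((O + J) + J) = 2 + ((J + O) + J) = 2 + (O + 2*J) = 2 + O + 2*J)
(F(9, -91) + 18789) + 24650 = ((2 + 9 + 2*(-91)) + 18789) + 24650 = ((2 + 9 - 182) + 18789) + 24650 = (-171 + 18789) + 24650 = 18618 + 24650 = 43268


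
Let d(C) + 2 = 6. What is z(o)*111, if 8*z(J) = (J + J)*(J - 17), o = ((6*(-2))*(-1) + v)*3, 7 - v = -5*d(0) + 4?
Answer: 256410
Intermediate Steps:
d(C) = 4 (d(C) = -2 + 6 = 4)
v = 23 (v = 7 - (-5*4 + 4) = 7 - (-20 + 4) = 7 - 1*(-16) = 7 + 16 = 23)
o = 105 (o = ((6*(-2))*(-1) + 23)*3 = (-12*(-1) + 23)*3 = (12 + 23)*3 = 35*3 = 105)
z(J) = J*(-17 + J)/4 (z(J) = ((J + J)*(J - 17))/8 = ((2*J)*(-17 + J))/8 = (2*J*(-17 + J))/8 = J*(-17 + J)/4)
z(o)*111 = ((¼)*105*(-17 + 105))*111 = ((¼)*105*88)*111 = 2310*111 = 256410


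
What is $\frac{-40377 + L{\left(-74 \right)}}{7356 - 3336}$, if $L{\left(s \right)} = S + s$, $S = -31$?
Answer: $- \frac{6747}{670} \approx -10.07$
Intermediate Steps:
$L{\left(s \right)} = -31 + s$
$\frac{-40377 + L{\left(-74 \right)}}{7356 - 3336} = \frac{-40377 - 105}{7356 - 3336} = \frac{-40377 - 105}{4020} = \left(-40482\right) \frac{1}{4020} = - \frac{6747}{670}$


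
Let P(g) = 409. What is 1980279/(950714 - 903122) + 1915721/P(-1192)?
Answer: 10220325327/2162792 ≈ 4725.5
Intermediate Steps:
1980279/(950714 - 903122) + 1915721/P(-1192) = 1980279/(950714 - 903122) + 1915721/409 = 1980279/47592 + 1915721*(1/409) = 1980279*(1/47592) + 1915721/409 = 220031/5288 + 1915721/409 = 10220325327/2162792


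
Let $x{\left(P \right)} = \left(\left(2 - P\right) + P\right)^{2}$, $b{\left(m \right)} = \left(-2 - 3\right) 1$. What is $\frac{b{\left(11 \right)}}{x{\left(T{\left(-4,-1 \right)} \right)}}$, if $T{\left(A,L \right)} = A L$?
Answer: $- \frac{5}{4} \approx -1.25$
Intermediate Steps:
$b{\left(m \right)} = -5$ ($b{\left(m \right)} = \left(-5\right) 1 = -5$)
$x{\left(P \right)} = 4$ ($x{\left(P \right)} = 2^{2} = 4$)
$\frac{b{\left(11 \right)}}{x{\left(T{\left(-4,-1 \right)} \right)}} = - \frac{5}{4}$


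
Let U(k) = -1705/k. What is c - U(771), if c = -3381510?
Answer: -2607142505/771 ≈ -3.3815e+6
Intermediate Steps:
c - U(771) = -3381510 - (-1705)/771 = -3381510 - 1*(-1705/771) = -3381510 + 1705/771 = -2607142505/771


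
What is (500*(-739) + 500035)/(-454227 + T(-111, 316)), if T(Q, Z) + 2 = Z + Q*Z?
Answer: -130535/488989 ≈ -0.26695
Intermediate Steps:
T(Q, Z) = -2 + Z + Q*Z (T(Q, Z) = -2 + (Z + Q*Z) = -2 + Z + Q*Z)
(500*(-739) + 500035)/(-454227 + T(-111, 316)) = (500*(-739) + 500035)/(-454227 + (-2 + 316 - 111*316)) = (-369500 + 500035)/(-454227 + (-2 + 316 - 35076)) = 130535/(-454227 - 34762) = 130535/(-488989) = 130535*(-1/488989) = -130535/488989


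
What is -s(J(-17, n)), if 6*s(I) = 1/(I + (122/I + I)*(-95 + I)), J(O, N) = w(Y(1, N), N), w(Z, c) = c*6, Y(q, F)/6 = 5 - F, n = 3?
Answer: 3/34018 ≈ 8.8189e-5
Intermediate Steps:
Y(q, F) = 30 - 6*F (Y(q, F) = 6*(5 - F) = 30 - 6*F)
w(Z, c) = 6*c
J(O, N) = 6*N
s(I) = 1/(6*(I + (-95 + I)*(I + 122/I))) (s(I) = 1/(6*(I + (122/I + I)*(-95 + I))) = 1/(6*(I + (I + 122/I)*(-95 + I))) = 1/(6*(I + (-95 + I)*(I + 122/I))))
-s(J(-17, n)) = -6*3/(6*(-11590 + (6*3)³ - 94*(6*3)² + 122*(6*3))) = -18/(6*(-11590 + 18³ - 94*18² + 122*18)) = -18/(6*(-11590 + 5832 - 94*324 + 2196)) = -18/(6*(-11590 + 5832 - 30456 + 2196)) = -18/(6*(-34018)) = -18*(-1)/(6*34018) = -1*(-3/34018) = 3/34018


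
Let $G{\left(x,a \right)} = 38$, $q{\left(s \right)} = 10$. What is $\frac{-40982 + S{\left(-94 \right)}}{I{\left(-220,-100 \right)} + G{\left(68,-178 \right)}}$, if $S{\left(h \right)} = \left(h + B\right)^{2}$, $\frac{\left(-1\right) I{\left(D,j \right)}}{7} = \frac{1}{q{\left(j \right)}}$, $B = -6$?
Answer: $- \frac{309820}{373} \approx -830.62$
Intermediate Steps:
$I{\left(D,j \right)} = - \frac{7}{10}$
$S{\left(h \right)} = \left(-6 + h\right)^{2}$ ($S{\left(h \right)} = \left(h - 6\right)^{2} = \left(-6 + h\right)^{2}$)
$\frac{-40982 + S{\left(-94 \right)}}{I{\left(-220,-100 \right)} + G{\left(68,-178 \right)}} = \frac{-40982 + \left(-6 - 94\right)^{2}}{- \frac{7}{10} + 38} = \frac{-40982 + \left(-100\right)^{2}}{\frac{373}{10}} = \left(-40982 + 10000\right) \frac{10}{373} = \left(-30982\right) \frac{10}{373} = - \frac{309820}{373}$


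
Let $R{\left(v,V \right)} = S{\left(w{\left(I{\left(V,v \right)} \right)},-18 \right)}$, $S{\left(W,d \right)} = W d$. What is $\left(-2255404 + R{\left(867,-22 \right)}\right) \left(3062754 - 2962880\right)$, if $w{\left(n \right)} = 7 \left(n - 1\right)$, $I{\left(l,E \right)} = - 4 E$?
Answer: $-181601892940$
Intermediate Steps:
$w{\left(n \right)} = -7 + 7 n$ ($w{\left(n \right)} = 7 \left(-1 + n\right) = -7 + 7 n$)
$R{\left(v,V \right)} = 126 + 504 v$ ($R{\left(v,V \right)} = \left(-7 + 7 \left(- 4 v\right)\right) \left(-18\right) = \left(-7 - 28 v\right) \left(-18\right) = 126 + 504 v$)
$\left(-2255404 + R{\left(867,-22 \right)}\right) \left(3062754 - 2962880\right) = \left(-2255404 + \left(126 + 504 \cdot 867\right)\right) \left(3062754 - 2962880\right) = \left(-2255404 + \left(126 + 436968\right)\right) 99874 = \left(-2255404 + 437094\right) 99874 = \left(-1818310\right) 99874 = -181601892940$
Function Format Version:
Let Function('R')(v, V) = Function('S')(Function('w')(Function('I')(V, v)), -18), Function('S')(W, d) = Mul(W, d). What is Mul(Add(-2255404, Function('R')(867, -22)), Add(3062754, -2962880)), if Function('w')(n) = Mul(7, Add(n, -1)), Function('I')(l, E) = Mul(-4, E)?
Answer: -181601892940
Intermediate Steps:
Function('w')(n) = Add(-7, Mul(7, n)) (Function('w')(n) = Mul(7, Add(-1, n)) = Add(-7, Mul(7, n)))
Function('R')(v, V) = Add(126, Mul(504, v)) (Function('R')(v, V) = Mul(Add(-7, Mul(7, Mul(-4, v))), -18) = Mul(Add(-7, Mul(-28, v)), -18) = Add(126, Mul(504, v)))
Mul(Add(-2255404, Function('R')(867, -22)), Add(3062754, -2962880)) = Mul(Add(-2255404, Add(126, Mul(504, 867))), Add(3062754, -2962880)) = Mul(Add(-2255404, Add(126, 436968)), 99874) = Mul(Add(-2255404, 437094), 99874) = Mul(-1818310, 99874) = -181601892940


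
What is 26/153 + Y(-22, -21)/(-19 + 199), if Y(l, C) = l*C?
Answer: 4187/1530 ≈ 2.7366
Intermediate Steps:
Y(l, C) = C*l
26/153 + Y(-22, -21)/(-19 + 199) = 26/153 + (-21*(-22))/(-19 + 199) = 26*(1/153) + 462/180 = 26/153 + 462*(1/180) = 26/153 + 77/30 = 4187/1530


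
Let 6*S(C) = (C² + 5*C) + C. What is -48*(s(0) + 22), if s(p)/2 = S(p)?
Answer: -1056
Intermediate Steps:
S(C) = C + C²/6 (S(C) = ((C² + 5*C) + C)/6 = (C² + 6*C)/6 = C + C²/6)
s(p) = p*(6 + p)/3 (s(p) = 2*(p*(6 + p)/6) = p*(6 + p)/3)
-48*(s(0) + 22) = -48*((⅓)*0*(6 + 0) + 22) = -48*((⅓)*0*6 + 22) = -48*(0 + 22) = -48*22 = -1056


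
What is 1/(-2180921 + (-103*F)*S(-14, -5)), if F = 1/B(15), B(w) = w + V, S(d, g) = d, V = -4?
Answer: -11/23988689 ≈ -4.5855e-7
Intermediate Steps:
B(w) = -4 + w (B(w) = w - 4 = -4 + w)
F = 1/11 (F = 1/(-4 + 15) = 1/11 ≈ 0.090909)
1/(-2180921 + (-103*F)*S(-14, -5)) = 1/(-2180921 - 103*1/11*(-14)) = 1/(-2180921 - 103/11*(-14)) = 1/(-2180921 + 1442/11) = 1/(-23988689/11) = -11/23988689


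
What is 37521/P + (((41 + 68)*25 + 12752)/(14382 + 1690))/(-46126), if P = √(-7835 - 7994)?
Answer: -2211/105905296 - 3411*I*√15829/1439 ≈ -2.0877e-5 - 298.23*I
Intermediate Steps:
P = I*√15829 (P = √(-15829) = I*√15829 ≈ 125.81*I)
37521/P + (((41 + 68)*25 + 12752)/(14382 + 1690))/(-46126) = 37521/((I*√15829)) + (((41 + 68)*25 + 12752)/(14382 + 1690))/(-46126) = 37521*(-I*√15829/15829) + ((109*25 + 12752)/16072)*(-1/46126) = -3411*I*√15829/1439 + ((2725 + 12752)*(1/16072))*(-1/46126) = -3411*I*√15829/1439 + (15477*(1/16072))*(-1/46126) = -3411*I*√15829/1439 + (2211/2296)*(-1/46126) = -3411*I*√15829/1439 - 2211/105905296 = -2211/105905296 - 3411*I*√15829/1439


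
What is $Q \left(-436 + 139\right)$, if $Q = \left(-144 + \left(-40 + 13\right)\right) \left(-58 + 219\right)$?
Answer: $8176707$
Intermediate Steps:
$Q = -27531$ ($Q = \left(-144 - 27\right) 161 = \left(-171\right) 161 = -27531$)
$Q \left(-436 + 139\right) = - 27531 \left(-436 + 139\right) = \left(-27531\right) \left(-297\right) = 8176707$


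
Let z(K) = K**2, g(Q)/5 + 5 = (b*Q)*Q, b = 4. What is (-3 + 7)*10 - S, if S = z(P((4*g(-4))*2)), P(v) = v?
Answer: -5569560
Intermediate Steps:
g(Q) = -25 + 20*Q**2 (g(Q) = -25 + 5*((4*Q)*Q) = -25 + 5*(4*Q**2) = -25 + 20*Q**2)
S = 5569600 (S = ((4*(-25 + 20*(-4)**2))*2)**2 = ((4*(-25 + 20*16))*2)**2 = ((4*(-25 + 320))*2)**2 = ((4*295)*2)**2 = (1180*2)**2 = 2360**2 = 5569600)
(-3 + 7)*10 - S = (-3 + 7)*10 - 1*5569600 = 4*10 - 5569600 = 40 - 5569600 = -5569560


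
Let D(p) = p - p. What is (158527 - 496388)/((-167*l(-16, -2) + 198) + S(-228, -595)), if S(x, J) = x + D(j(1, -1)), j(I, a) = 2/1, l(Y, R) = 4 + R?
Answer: 337861/364 ≈ 928.19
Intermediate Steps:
j(I, a) = 2 (j(I, a) = 2*1 = 2)
D(p) = 0
S(x, J) = x (S(x, J) = x + 0 = x)
(158527 - 496388)/((-167*l(-16, -2) + 198) + S(-228, -595)) = (158527 - 496388)/((-167*(4 - 2) + 198) - 228) = -337861/((-167*2 + 198) - 228) = -337861/((-334 + 198) - 228) = -337861/(-136 - 228) = -337861/(-364) = -337861*(-1/364) = 337861/364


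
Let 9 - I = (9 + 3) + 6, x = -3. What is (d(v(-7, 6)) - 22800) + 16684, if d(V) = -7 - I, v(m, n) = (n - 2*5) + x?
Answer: -6114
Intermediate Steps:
v(m, n) = -13 + n (v(m, n) = (n - 2*5) - 3 = (n - 10) - 3 = (-10 + n) - 3 = -13 + n)
I = -9 (I = 9 - ((9 + 3) + 6) = 9 - (12 + 6) = 9 - 1*18 = 9 - 18 = -9)
d(V) = 2 (d(V) = -7 - 1*(-9) = -7 + 9 = 2)
(d(v(-7, 6)) - 22800) + 16684 = (2 - 22800) + 16684 = -22798 + 16684 = -6114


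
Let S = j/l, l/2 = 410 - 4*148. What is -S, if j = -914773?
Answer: -914773/364 ≈ -2513.1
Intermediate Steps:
l = -364 (l = 2*(410 - 4*148) = 2*(410 - 592) = 2*(-182) = -364)
S = 914773/364 (S = -914773/(-364) = -914773*(-1/364) = 914773/364 ≈ 2513.1)
-S = -1*914773/364 = -914773/364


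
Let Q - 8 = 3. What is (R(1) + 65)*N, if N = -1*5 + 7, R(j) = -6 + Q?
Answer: 140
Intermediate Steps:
Q = 11 (Q = 8 + 3 = 11)
R(j) = 5 (R(j) = -6 + 11 = 5)
N = 2 (N = -5 + 7 = 2)
(R(1) + 65)*N = (5 + 65)*2 = 70*2 = 140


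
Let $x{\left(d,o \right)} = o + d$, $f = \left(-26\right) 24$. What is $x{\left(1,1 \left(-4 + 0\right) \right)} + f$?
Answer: $-627$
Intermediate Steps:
$f = -624$
$x{\left(d,o \right)} = d + o$
$x{\left(1,1 \left(-4 + 0\right) \right)} + f = \left(1 + 1 \left(-4 + 0\right)\right) - 624 = \left(1 + 1 \left(-4\right)\right) - 624 = \left(1 - 4\right) - 624 = -3 - 624 = -627$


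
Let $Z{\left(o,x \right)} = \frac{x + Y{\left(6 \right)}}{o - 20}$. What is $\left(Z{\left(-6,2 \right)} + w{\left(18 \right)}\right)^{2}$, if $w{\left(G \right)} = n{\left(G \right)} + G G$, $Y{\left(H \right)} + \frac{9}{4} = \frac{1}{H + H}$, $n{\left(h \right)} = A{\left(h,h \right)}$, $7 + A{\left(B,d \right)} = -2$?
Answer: $\frac{2414837881}{24336} \approx 99229.0$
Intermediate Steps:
$A{\left(B,d \right)} = -9$ ($A{\left(B,d \right)} = -7 - 2 = -9$)
$n{\left(h \right)} = -9$
$Y{\left(H \right)} = - \frac{9}{4} + \frac{1}{2 H}$ ($Y{\left(H \right)} = - \frac{9}{4} + \frac{1}{H + H} = - \frac{9}{4} + \frac{1}{2 H}$)
$Z{\left(o,x \right)} = \frac{- \frac{13}{6} + x}{-20 + o}$ ($Z{\left(o,x \right)} = \frac{x + \frac{2 - 54}{4 \cdot 6}}{o - 20} = \frac{x + \frac{1}{4} \cdot \frac{1}{6} \left(2 - 54\right)}{-20 + o} = \frac{x + \frac{1}{4} \cdot \frac{1}{6} \left(-52\right)}{-20 + o} = \frac{x - \frac{13}{6}}{-20 + o} = \frac{- \frac{13}{6} + x}{-20 + o}$)
$w{\left(G \right)} = -9 + G^{2}$ ($w{\left(G \right)} = -9 + G G = -9 + G^{2}$)
$\left(Z{\left(-6,2 \right)} + w{\left(18 \right)}\right)^{2} = \left(\frac{- \frac{13}{6} + 2}{-20 - 6} - \left(9 - 18^{2}\right)\right)^{2} = \left(\frac{1}{-26} \left(- \frac{1}{6}\right) + \left(-9 + 324\right)\right)^{2} = \left(\left(- \frac{1}{26}\right) \left(- \frac{1}{6}\right) + 315\right)^{2} = \left(\frac{1}{156} + 315\right)^{2} = \left(\frac{49141}{156}\right)^{2} = \frac{2414837881}{24336}$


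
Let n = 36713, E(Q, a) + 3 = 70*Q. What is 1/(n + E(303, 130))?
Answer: 1/57920 ≈ 1.7265e-5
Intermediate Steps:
E(Q, a) = -3 + 70*Q
1/(n + E(303, 130)) = 1/(36713 + (-3 + 70*303)) = 1/(36713 + (-3 + 21210)) = 1/(36713 + 21207) = 1/57920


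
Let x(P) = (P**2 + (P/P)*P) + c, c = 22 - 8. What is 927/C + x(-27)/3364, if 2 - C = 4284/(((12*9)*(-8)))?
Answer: 18740461/140447 ≈ 133.43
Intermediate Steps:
c = 14
x(P) = 14 + P + P**2 (x(P) = (P**2 + (P/P)*P) + 14 = (P**2 + 1*P) + 14 = (P**2 + P) + 14 = (P + P**2) + 14 = 14 + P + P**2)
C = 167/24 (C = 2 - 4284/((12*9)*(-8)) = 2 - 4284/(108*(-8)) = 2 - 4284/(-864) = 2 - 4284*(-1)/864 = 2 - 1*(-119/24) = 2 + 119/24 = 167/24 ≈ 6.9583)
927/C + x(-27)/3364 = 927/(167/24) + (14 - 27 + (-27)**2)/3364 = 927*(24/167) + (14 - 27 + 729)*(1/3364) = 22248/167 + 716*(1/3364) = 22248/167 + 179/841 = 18740461/140447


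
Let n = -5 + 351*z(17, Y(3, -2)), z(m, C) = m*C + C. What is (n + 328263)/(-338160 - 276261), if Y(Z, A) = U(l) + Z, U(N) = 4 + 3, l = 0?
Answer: -391438/614421 ≈ -0.63708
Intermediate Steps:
U(N) = 7
Y(Z, A) = 7 + Z
z(m, C) = C + C*m (z(m, C) = C*m + C = C + C*m)
n = 63175 (n = -5 + 351*((7 + 3)*(1 + 17)) = -5 + 351*(10*18) = -5 + 351*180 = -5 + 63180 = 63175)
(n + 328263)/(-338160 - 276261) = (63175 + 328263)/(-338160 - 276261) = 391438/(-614421) = 391438*(-1/614421) = -391438/614421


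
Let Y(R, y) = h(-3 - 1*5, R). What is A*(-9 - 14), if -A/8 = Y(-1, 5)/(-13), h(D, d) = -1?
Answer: 184/13 ≈ 14.154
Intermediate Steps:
Y(R, y) = -1
A = -8/13 (A = -(-8)/(-13) = -(-8)*(-1)/13 = -8*1/13 = -8/13 ≈ -0.61539)
A*(-9 - 14) = -8*(-9 - 14)/13 = -8/13*(-23) = 184/13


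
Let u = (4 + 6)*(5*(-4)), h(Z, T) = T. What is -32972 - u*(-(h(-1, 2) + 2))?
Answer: -33772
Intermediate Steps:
u = -200 (u = 10*(-20) = -200)
-32972 - u*(-(h(-1, 2) + 2)) = -32972 - (-200)*(-(2 + 2)) = -32972 - (-200)*(-1*4) = -32972 - (-200)*(-4) = -32972 - 1*800 = -32972 - 800 = -33772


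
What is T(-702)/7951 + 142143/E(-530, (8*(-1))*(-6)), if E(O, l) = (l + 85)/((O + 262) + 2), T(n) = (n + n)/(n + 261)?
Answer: -110757541158/389599 ≈ -2.8429e+5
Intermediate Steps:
T(n) = 2*n/(261 + n) (T(n) = (2*n)/(261 + n) = 2*n/(261 + n))
E(O, l) = (85 + l)/(264 + O) (E(O, l) = (85 + l)/((262 + O) + 2) = (85 + l)/(264 + O))
T(-702)/7951 + 142143/E(-530, (8*(-1))*(-6)) = (2*(-702)/(261 - 702))/7951 + 142143/(((85 + (8*(-1))*(-6))/(264 - 530))) = (2*(-702)/(-441))*(1/7951) + 142143/(((85 - 8*(-6))/(-266))) = (2*(-702)*(-1/441))*(1/7951) + 142143/((-(85 + 48)/266)) = (156/49)*(1/7951) + 142143/((-1/266*133)) = 156/389599 + 142143/(-1/2) = 156/389599 + 142143*(-2) = 156/389599 - 284286 = -110757541158/389599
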